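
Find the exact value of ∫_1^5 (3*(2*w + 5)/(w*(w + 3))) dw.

Factor the denominator: w**2 + 3*w = (w + 3)w.
Partial fractions: 3*(2*w + 5)/(w*(w + 3)) = 1/(w + 3) + 5/w.
An antiderivative is F(w) = 5*log(w) + log(w + 3).
Then F(5) - F(1) = (3*log(2) + 5*log(5)) - (log(4)) = log(2) + 5*log(5).

log(2) + 5*log(5)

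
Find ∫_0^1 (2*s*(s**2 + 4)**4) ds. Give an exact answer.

2101/5

Let u = s**2 + 4, so du = 2*s ds. When s = 0, u = 4; when s = 1, u = 5.
The integral becomes ∫ u**4 du from 4 to 5, with antiderivative u**5/5.
Back in s: F(s) = (s**2 + 4)**5/5.
Then F(1) - F(0) = (625) - (1024/5) = 2101/5.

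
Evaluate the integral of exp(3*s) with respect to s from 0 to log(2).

Let u = exp(s), so du = exp(s) ds. When s = 0, u = 1; when s = log(2), u = 2.
The integral becomes ∫ u**2 du from 1 to 2, with antiderivative u**3/3.
Back in s: F(s) = exp(3*s)/3.
Then F(log(2)) - F(0) = (8/3) - (1/3) = 7/3.

7/3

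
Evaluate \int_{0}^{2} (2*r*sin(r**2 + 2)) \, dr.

Let u = r**2 + 2, so du = 2*r dr. When r = 0, u = 2; when r = 2, u = 6.
The integral becomes ∫ sin(u) du from 2 to 6, with antiderivative -cos(u).
Back in r: F(r) = -cos(r**2 + 2).
Then F(2) - F(0) = (-cos(6)) - (-cos(2)) = -cos(6) + cos(2).

-cos(6) + cos(2)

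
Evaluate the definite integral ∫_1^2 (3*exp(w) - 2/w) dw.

-3*exp(1) - log(4) + 3*exp(2)

An antiderivative is F(w) = 3*exp(w) - 2*log(w).
Then F(2) - F(1) = (-log(4) + 3*exp(2)) - (3*exp(1)) = -3*exp(1) - log(4) + 3*exp(2).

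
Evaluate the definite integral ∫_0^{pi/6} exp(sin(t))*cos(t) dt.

Let u = sin(t), so du = cos(t) dt. When t = 0, u = 0; when t = pi/6, u = 1/2.
The integral becomes ∫ exp(u) du from 0 to 1/2, with antiderivative exp(u).
Back in t: F(t) = exp(sin(t)).
Then F(pi/6) - F(0) = (exp(1/2)) - (1) = -1 + exp(1/2).

-1 + exp(1/2)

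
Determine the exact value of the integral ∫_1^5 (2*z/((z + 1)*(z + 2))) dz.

Factor the denominator: z**2 + 3*z + 2 = (z + 2)(z + 1).
Partial fractions: 2*z/((z + 1)*(z + 2)) = 4/(z + 2) - 2/(z + 1).
An antiderivative is F(z) = -2*log(z + 1) + 4*log(z + 2).
Then F(5) - F(1) = (-2*log(3) - 2*log(2) + 4*log(7)) - (log(81/4)) = -6*log(3) + 4*log(7).

-6*log(3) + 4*log(7)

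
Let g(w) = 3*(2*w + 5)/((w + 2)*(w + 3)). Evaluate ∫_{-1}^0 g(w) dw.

log(27)

Factor the denominator: w**2 + 5*w + 6 = (w + 3)(w + 2).
Partial fractions: 3*(2*w + 5)/((w + 2)*(w + 3)) = 3/(w + 3) + 3/(w + 2).
An antiderivative is F(w) = 3*log(w + 2) + 3*log(w + 3).
Then F(0) - F(-1) = (3*log(2) + 3*log(3)) - (log(8)) = log(27).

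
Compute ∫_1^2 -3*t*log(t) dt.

9/4 - log(64)

Integrate by parts once (u = ln t, dv = -3*t dt).
An antiderivative is F(t) = -3*t**2*(2*log(t) - 1)/4.
Then F(2) - F(1) = (3 - log(64)) - (3/4) = 9/4 - log(64).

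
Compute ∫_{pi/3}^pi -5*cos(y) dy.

5*sqrt(3)/2

An antiderivative is F(y) = -5*sin(y).
Then F(pi) - F(pi/3) = (0) - (-5*sqrt(3)/2) = 5*sqrt(3)/2.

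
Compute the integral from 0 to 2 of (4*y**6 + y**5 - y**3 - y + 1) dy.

1676/21

By the power rule, an antiderivative is F(y) = 4*y**7/7 + y**6/6 - y**4/4 - y**2/2 + y.
Then F(2) - F(0) = (1676/21) - (0) = 1676/21.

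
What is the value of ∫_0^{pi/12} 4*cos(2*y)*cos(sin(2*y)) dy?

Let u = sin(2*y), so du = 2*cos(2*y) dy. When y = 0, u = 0; when y = pi/12, u = 1/2.
The integral becomes 2·∫ cos(u) du from 0 to 1/2, with antiderivative 2*sin(u).
Back in y: F(y) = 2*sin(sin(2*y)).
Then F(pi/12) - F(0) = (2*sin(1/2)) - (0) = 2*sin(1/2).

2*sin(1/2)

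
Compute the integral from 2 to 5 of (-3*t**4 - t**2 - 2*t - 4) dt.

By the power rule, an antiderivative is F(t) = -3*t**5/5 - t**3/3 - t**2 - 4*t.
Then F(5) - F(2) = (-5885/3) - (-508/15) = -9639/5.

-9639/5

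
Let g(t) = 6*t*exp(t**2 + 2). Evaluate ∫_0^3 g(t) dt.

Let u = t**2 + 2, so du = 2*t dt. When t = 0, u = 2; when t = 3, u = 11.
The integral becomes 3·∫ exp(u) du from 2 to 11, with antiderivative 3*exp(u).
Back in t: F(t) = 3*exp(t**2 + 2).
Then F(3) - F(0) = (3*exp(11)) - (3*exp(2)) = -3*(1 - exp(9))*exp(2).

-3*(1 - exp(9))*exp(2)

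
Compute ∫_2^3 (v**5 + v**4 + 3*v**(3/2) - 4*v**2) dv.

By the power rule, an antiderivative is F(v) = v**6/6 + 6*v**(5/2)/5 + v**5/5 - 4*v**3/3.
Then F(3) - F(2) = (54*sqrt(3)/5 + 1341/10) - (32/5 + 24*sqrt(2)/5) = -24*sqrt(2)/5 + 54*sqrt(3)/5 + 1277/10.

-24*sqrt(2)/5 + 54*sqrt(3)/5 + 1277/10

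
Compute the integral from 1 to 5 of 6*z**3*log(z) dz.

-234 + 1875*log(5)/2

Integrate by parts once (u = ln z, dv = 6*z**3 dz).
An antiderivative is F(z) = 3*z**4*(4*log(z) - 1)/8.
Then F(5) - F(1) = (-1875/8 + 1875*log(5)/2) - (-3/8) = -234 + 1875*log(5)/2.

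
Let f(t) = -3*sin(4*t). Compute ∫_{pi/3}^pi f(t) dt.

9/8

An antiderivative is F(t) = 3*cos(4*t)/4.
Then F(pi) - F(pi/3) = (3/4) - (-3/8) = 9/8.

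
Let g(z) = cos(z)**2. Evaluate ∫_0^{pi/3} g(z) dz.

sqrt(3)/8 + pi/6

Use the identity cos^2(z) = (1 + cos(2*z))/2.
An antiderivative is F(z) = z/2 + sin(2*z)/4.
Then F(pi/3) - F(0) = (sqrt(3)/8 + pi/6) - (0) = sqrt(3)/8 + pi/6.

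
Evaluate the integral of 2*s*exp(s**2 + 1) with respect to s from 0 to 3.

Let u = s**2 + 1, so du = 2*s ds. When s = 0, u = 1; when s = 3, u = 10.
The integral becomes ∫ exp(u) du from 1 to 10, with antiderivative exp(u).
Back in s: F(s) = exp(s**2 + 1).
Then F(3) - F(0) = (exp(10)) - (exp(1)) = -exp(1) + exp(10).

-exp(1) + exp(10)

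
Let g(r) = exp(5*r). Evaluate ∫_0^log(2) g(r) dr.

31/5

Let u = exp(r), so du = exp(r) dr. When r = 0, u = 1; when r = log(2), u = 2.
The integral becomes ∫ u**4 du from 1 to 2, with antiderivative u**5/5.
Back in r: F(r) = exp(5*r)/5.
Then F(log(2)) - F(0) = (32/5) - (1/5) = 31/5.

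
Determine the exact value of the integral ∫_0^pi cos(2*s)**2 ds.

pi/2

Use the identity cos^2(2*s) = (1 + cos(4*s))/2.
An antiderivative is F(s) = s/2 + sin(4*s)/8.
Then F(pi) - F(0) = (pi/2) - (0) = pi/2.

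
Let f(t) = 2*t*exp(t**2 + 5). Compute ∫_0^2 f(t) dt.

-exp(5) + exp(9)

Let u = t**2 + 5, so du = 2*t dt. When t = 0, u = 5; when t = 2, u = 9.
The integral becomes ∫ exp(u) du from 5 to 9, with antiderivative exp(u).
Back in t: F(t) = exp(t**2 + 5).
Then F(2) - F(0) = (exp(9)) - (exp(5)) = -exp(5) + exp(9).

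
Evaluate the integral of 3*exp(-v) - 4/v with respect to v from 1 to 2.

-4*log(2) - 3*exp(-2) + 3*exp(-1)

An antiderivative is F(v) = -4*log(v) - 3*exp(-v).
Then F(2) - F(1) = (-4*log(2) - 3*exp(-2)) - (-3*exp(-1)) = -4*log(2) - 3*exp(-2) + 3*exp(-1).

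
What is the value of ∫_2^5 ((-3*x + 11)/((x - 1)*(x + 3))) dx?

Factor the denominator: x**2 + 2*x - 3 = (x + 3)(x - 1).
Partial fractions: (-3*x + 11)/((x - 1)*(x + 3)) = -5/(x + 3) + 2/(x - 1).
An antiderivative is F(x) = 2*log(x - 1) - 5*log(x + 3).
Then F(5) - F(2) = (-11*log(2)) - (-5*log(5)) = -11*log(2) + 5*log(5).

-11*log(2) + 5*log(5)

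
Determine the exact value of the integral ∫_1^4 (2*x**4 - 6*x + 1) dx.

1836/5

By the power rule, an antiderivative is F(x) = 2*x**5/5 - 3*x**2 + x.
Then F(4) - F(1) = (1828/5) - (-8/5) = 1836/5.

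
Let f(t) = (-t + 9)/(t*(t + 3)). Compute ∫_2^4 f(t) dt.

Factor the denominator: t**2 + 3*t = (t + 3)t.
Partial fractions: (-t + 9)/(t*(t + 3)) = -4/(t + 3) + 3/t.
An antiderivative is F(t) = 3*log(t) - 4*log(t + 3).
Then F(4) - F(2) = (-4*log(7) + 6*log(2)) - (-4*log(5) + 3*log(2)) = -4*log(7) + 3*log(2) + 4*log(5).

-4*log(7) + 3*log(2) + 4*log(5)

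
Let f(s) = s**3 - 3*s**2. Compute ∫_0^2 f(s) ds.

By the power rule, an antiderivative is F(s) = s**4/4 - s**3.
Then F(2) - F(0) = (-4) - (0) = -4.

-4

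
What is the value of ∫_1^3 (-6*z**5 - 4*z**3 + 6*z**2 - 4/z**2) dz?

-2276/3

By the power rule, an antiderivative is F(z) = -z**6 - z**4 + 2*z**3 + 4/z.
Then F(3) - F(1) = (-2264/3) - (4) = -2276/3.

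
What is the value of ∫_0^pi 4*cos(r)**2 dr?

2*pi

Use the identity cos^2(r) = (1 + cos(2*r))/2.
An antiderivative is F(r) = 2*r + sin(2*r).
Then F(pi) - F(0) = (2*pi) - (0) = 2*pi.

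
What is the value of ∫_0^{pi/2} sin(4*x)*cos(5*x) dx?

-4/9

Use the identity sin(4*x)cos(5*x) = [sin(9*x) + sin(-x)]/2.
An antiderivative is F(x) = cos(x)/2 - cos(9*x)/18.
Then F(pi/2) - F(0) = (0) - (4/9) = -4/9.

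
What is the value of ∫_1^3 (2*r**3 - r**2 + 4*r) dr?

By the power rule, an antiderivative is F(r) = r**4/2 - r**3/3 + 2*r**2.
Then F(3) - F(1) = (99/2) - (13/6) = 142/3.

142/3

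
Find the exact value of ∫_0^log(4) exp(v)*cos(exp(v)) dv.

Let u = exp(v), so du = exp(v) dv. When v = 0, u = 1; when v = log(4), u = 4.
The integral becomes ∫ cos(u) du from 1 to 4, with antiderivative sin(u).
Back in v: F(v) = sin(exp(v)).
Then F(log(4)) - F(0) = (sin(4)) - (sin(1)) = -sin(1) + sin(4).

-sin(1) + sin(4)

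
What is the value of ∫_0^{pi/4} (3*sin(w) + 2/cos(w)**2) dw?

5 - 3*sqrt(2)/2

An antiderivative is F(w) = -3*cos(w) + 2*tan(w).
Then F(pi/4) - F(0) = (2 - 3*sqrt(2)/2) - (-3) = 5 - 3*sqrt(2)/2.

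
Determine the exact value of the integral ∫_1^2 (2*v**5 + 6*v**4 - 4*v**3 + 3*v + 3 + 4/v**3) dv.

261/5

By the power rule, an antiderivative is F(v) = v**6/3 + 6*v**5/5 - v**4 + 3*v**2/2 + 3*v - 2/v**2.
Then F(2) - F(1) = (1657/30) - (91/30) = 261/5.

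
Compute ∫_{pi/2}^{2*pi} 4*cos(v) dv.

-4

An antiderivative is F(v) = 4*sin(v).
Then F(2*pi) - F(pi/2) = (0) - (4) = -4.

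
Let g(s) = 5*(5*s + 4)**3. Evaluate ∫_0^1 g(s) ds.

Let u = 5*s + 4, so du = 5 ds. When s = 0, u = 4; when s = 1, u = 9.
The integral becomes ∫ u**3 du from 4 to 9, with antiderivative u**4/4.
Back in s: F(s) = (5*s + 4)**4/4.
Then F(1) - F(0) = (6561/4) - (64) = 6305/4.

6305/4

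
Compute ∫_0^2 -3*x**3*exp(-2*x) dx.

-9/8 + 213*exp(-4)/8

Integrate by parts 3 times (u = x^3, dv = -3*exp(-2*x) dx).
An antiderivative is F(x) = (12*x**3 + 18*x**2 + 18*x + 9)*exp(-2*x)/8.
Then F(2) - F(0) = (213*exp(-4)/8) - (9/8) = -9/8 + 213*exp(-4)/8.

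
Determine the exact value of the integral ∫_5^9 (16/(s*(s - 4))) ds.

Factor the denominator: s**2 - 4*s = s(s - 4).
Partial fractions: 16/(s*(s - 4)) = -4/s + 4/(s - 4).
An antiderivative is F(s) = -4*log(s) + 4*log(s - 4).
Then F(9) - F(5) = (-8*log(3) + 4*log(5)) - (-4*log(5)) = -8*log(3) + 8*log(5).

-8*log(3) + 8*log(5)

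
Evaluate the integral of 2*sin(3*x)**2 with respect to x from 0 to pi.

Use the identity sin^2(3*x) = (1 - cos(6*x))/2.
An antiderivative is F(x) = x - sin(6*x)/6.
Then F(pi) - F(0) = (pi) - (0) = pi.

pi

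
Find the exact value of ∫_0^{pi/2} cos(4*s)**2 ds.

pi/4

Use the identity cos^2(4*s) = (1 + cos(8*s))/2.
An antiderivative is F(s) = s/2 + sin(8*s)/16.
Then F(pi/2) - F(0) = (pi/4) - (0) = pi/4.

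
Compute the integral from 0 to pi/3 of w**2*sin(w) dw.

-1 - pi**2/18 + sqrt(3)*pi/3

Integrate by parts twice (u = w^2, dv = sin(w) dw).
An antiderivative is F(w) = -w**2*cos(w) + 2*w*sin(w) + 2*cos(w).
Then F(pi/3) - F(0) = (-pi**2/18 + 1 + sqrt(3)*pi/3) - (2) = -1 - pi**2/18 + sqrt(3)*pi/3.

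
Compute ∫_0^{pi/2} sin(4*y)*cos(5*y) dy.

Use the identity sin(4*y)cos(5*y) = [sin(9*y) + sin(-y)]/2.
An antiderivative is F(y) = cos(y)/2 - cos(9*y)/18.
Then F(pi/2) - F(0) = (0) - (4/9) = -4/9.

-4/9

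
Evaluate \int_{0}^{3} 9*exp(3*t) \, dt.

Let u = 3*t, so du = 3 dt. When t = 0, u = 0; when t = 3, u = 9.
The integral becomes 3·∫ exp(u) du from 0 to 9, with antiderivative 3*exp(u).
Back in t: F(t) = 3*exp(3*t).
Then F(3) - F(0) = (3*exp(9)) - (3) = -3 + 3*exp(9).

-3 + 3*exp(9)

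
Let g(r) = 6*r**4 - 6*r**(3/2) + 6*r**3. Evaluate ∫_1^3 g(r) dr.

By the power rule, an antiderivative is F(r) = -12*r**(5/2)/5 + 6*r**5/5 + 3*r**4/2.
Then F(3) - F(1) = (4131/10 - 108*sqrt(3)/5) - (3/10) = 2064/5 - 108*sqrt(3)/5.

2064/5 - 108*sqrt(3)/5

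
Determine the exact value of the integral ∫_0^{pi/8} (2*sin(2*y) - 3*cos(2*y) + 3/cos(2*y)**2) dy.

5/2 - 5*sqrt(2)/4

An antiderivative is F(y) = -3*sin(2*y)/2 - cos(2*y) + 3*tan(2*y)/2.
Then F(pi/8) - F(0) = (3/2 - 5*sqrt(2)/4) - (-1) = 5/2 - 5*sqrt(2)/4.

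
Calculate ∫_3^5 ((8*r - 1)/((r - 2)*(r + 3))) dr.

Factor the denominator: r**2 + r - 6 = (r + 3)(r - 2).
Partial fractions: (8*r - 1)/((r - 2)*(r + 3)) = 5/(r + 3) + 3/(r - 2).
An antiderivative is F(r) = 3*log(r - 2) + 5*log(r + 3).
Then F(5) - F(3) = (3*log(3) + 15*log(2)) - (5*log(2) + 5*log(3)) = -2*log(3) + 10*log(2).

-2*log(3) + 10*log(2)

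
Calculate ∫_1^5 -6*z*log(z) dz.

36 - 75*log(5)

Integrate by parts once (u = ln z, dv = -6*z dz).
An antiderivative is F(z) = -3*z**2*(2*log(z) - 1)/2.
Then F(5) - F(1) = (75/2 - 75*log(5)) - (3/2) = 36 - 75*log(5).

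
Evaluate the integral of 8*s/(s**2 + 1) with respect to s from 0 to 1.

Let u = s**2 + 1, so du = 2*s ds. When s = 0, u = 1; when s = 1, u = 2.
The integral becomes 4·∫ 1/u du from 1 to 2, with antiderivative 4*log(u).
Back in s: F(s) = 4*log(s**2 + 1).
Then F(1) - F(0) = (log(16)) - (0) = log(16).

log(16)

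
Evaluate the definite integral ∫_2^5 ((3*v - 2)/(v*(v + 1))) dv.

-2*log(5) + 7*log(2)

Factor the denominator: v**2 + v = (v + 1)v.
Partial fractions: (3*v - 2)/(v*(v + 1)) = 5/(v + 1) - 2/v.
An antiderivative is F(v) = -2*log(v) + 5*log(v + 1).
Then F(5) - F(2) = (-2*log(5) + 5*log(2) + 5*log(3)) - (-2*log(2) + 5*log(3)) = -2*log(5) + 7*log(2).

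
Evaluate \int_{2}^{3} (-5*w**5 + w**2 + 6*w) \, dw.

-3197/6

By the power rule, an antiderivative is F(w) = -5*w**6/6 + w**3/3 + 3*w**2.
Then F(3) - F(2) = (-1143/2) - (-116/3) = -3197/6.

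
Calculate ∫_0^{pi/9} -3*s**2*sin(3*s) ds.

-sqrt(3)*pi/27 + pi**2/162 + 1/9

Integrate by parts twice (u = s^2, dv = -3*sin(3*s) ds).
An antiderivative is F(s) = s**2*cos(3*s) - 2*s*sin(3*s)/3 - 2*cos(3*s)/9.
Then F(pi/9) - F(0) = (-sqrt(3)*pi/27 - 1/9 + pi**2/162) - (-2/9) = -sqrt(3)*pi/27 + pi**2/162 + 1/9.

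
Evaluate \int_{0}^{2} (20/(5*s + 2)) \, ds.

4*log(2) + 4*log(3)

Let u = 5*s + 2, so du = 5 ds. When s = 0, u = 2; when s = 2, u = 12.
The integral becomes 4·∫ 1/u du from 2 to 12, with antiderivative 4*log(u).
Back in s: F(s) = 4*log(5*s + 2).
Then F(2) - F(0) = (4*log(3) + 8*log(2)) - (log(16)) = 4*log(2) + 4*log(3).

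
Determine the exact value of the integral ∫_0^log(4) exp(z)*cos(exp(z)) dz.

Let u = exp(z), so du = exp(z) dz. When z = 0, u = 1; when z = log(4), u = 4.
The integral becomes ∫ cos(u) du from 1 to 4, with antiderivative sin(u).
Back in z: F(z) = sin(exp(z)).
Then F(log(4)) - F(0) = (sin(4)) - (sin(1)) = -sin(1) + sin(4).

-sin(1) + sin(4)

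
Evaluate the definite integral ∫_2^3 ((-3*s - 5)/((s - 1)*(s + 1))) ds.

-log(12)

Factor the denominator: s**2 - 1 = (s + 1)(s - 1).
Partial fractions: (-3*s - 5)/((s - 1)*(s + 1)) = 1/(s + 1) - 4/(s - 1).
An antiderivative is F(s) = -4*log(s - 1) + log(s + 1).
Then F(3) - F(2) = (-log(4)) - (log(3)) = -log(12).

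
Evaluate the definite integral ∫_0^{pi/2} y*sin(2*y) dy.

pi/4

Integrate by parts once (u = y, dv = sin(2*y) dy).
An antiderivative is F(y) = -y*cos(2*y)/2 + sin(2*y)/4.
Then F(pi/2) - F(0) = (pi/4) - (0) = pi/4.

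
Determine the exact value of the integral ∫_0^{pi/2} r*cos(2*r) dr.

-1/2

Integrate by parts once (u = r, dv = cos(2*r) dr).
An antiderivative is F(r) = r*sin(2*r)/2 + cos(2*r)/4.
Then F(pi/2) - F(0) = (-1/4) - (1/4) = -1/2.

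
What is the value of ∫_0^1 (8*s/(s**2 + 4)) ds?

Let u = s**2 + 4, so du = 2*s ds. When s = 0, u = 4; when s = 1, u = 5.
The integral becomes 4·∫ 1/u du from 4 to 5, with antiderivative 4*log(u).
Back in s: F(s) = 4*log(s**2 + 4).
Then F(1) - F(0) = (4*log(5)) - (8*log(2)) = -8*log(2) + 4*log(5).

-8*log(2) + 4*log(5)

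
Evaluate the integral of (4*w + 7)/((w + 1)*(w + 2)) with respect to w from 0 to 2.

log(54)

Factor the denominator: w**2 + 3*w + 2 = (w + 2)(w + 1).
Partial fractions: (4*w + 7)/((w + 1)*(w + 2)) = 1/(w + 2) + 3/(w + 1).
An antiderivative is F(w) = 3*log(w + 1) + log(w + 2).
Then F(2) - F(0) = (2*log(2) + 3*log(3)) - (log(2)) = log(54).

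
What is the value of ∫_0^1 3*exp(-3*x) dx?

1 - exp(-3)

An antiderivative is F(x) = -exp(-3*x).
Then F(1) - F(0) = (-exp(-3)) - (-1) = 1 - exp(-3).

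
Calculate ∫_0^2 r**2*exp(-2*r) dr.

(-13 + exp(4))*exp(-4)/4

Integrate by parts twice (u = r^2, dv = exp(-2*r) dr).
An antiderivative is F(r) = (-2*r**2 - 2*r - 1)*exp(-2*r)/4.
Then F(2) - F(0) = (-13*exp(-4)/4) - (-1/4) = (-13 + exp(4))*exp(-4)/4.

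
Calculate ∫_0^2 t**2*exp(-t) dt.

2 - 10*exp(-2)

Integrate by parts twice (u = t^2, dv = exp(-t) dt).
An antiderivative is F(t) = (-t**2 - 2*t - 2)*exp(-t).
Then F(2) - F(0) = (-10*exp(-2)) - (-2) = 2 - 10*exp(-2).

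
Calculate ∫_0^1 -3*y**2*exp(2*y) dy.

3/4 - 3*exp(2)/4

Integrate by parts twice (u = y^2, dv = -3*exp(2*y) dy).
An antiderivative is F(y) = (-6*y**2 + 6*y - 3)*exp(2*y)/4.
Then F(1) - F(0) = (-3*exp(2)/4) - (-3/4) = 3/4 - 3*exp(2)/4.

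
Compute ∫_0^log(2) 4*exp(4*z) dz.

Let u = exp(z), so du = exp(z) dz. When z = 0, u = 1; when z = log(2), u = 2.
The integral becomes 4·∫ u**3 du from 1 to 2, with antiderivative u**4.
Back in z: F(z) = exp(4*z).
Then F(log(2)) - F(0) = (16) - (1) = 15.

15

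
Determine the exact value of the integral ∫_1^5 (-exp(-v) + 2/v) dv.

-exp(-1) + exp(-5) + 2*log(5)

An antiderivative is F(v) = 2*log(v) + exp(-v).
Then F(5) - F(1) = (exp(-5) + 2*log(5)) - (exp(-1)) = -exp(-1) + exp(-5) + 2*log(5).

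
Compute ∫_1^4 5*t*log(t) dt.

Integrate by parts once (u = ln t, dv = 5*t dt).
An antiderivative is F(t) = 5*t**2*(2*log(t) - 1)/4.
Then F(4) - F(1) = (-20 + 80*log(2)) - (-5/4) = -75/4 + 80*log(2).

-75/4 + 80*log(2)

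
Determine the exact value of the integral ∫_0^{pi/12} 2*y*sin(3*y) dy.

sqrt(2)*(4 - pi)/36

Integrate by parts once (u = y, dv = 2*sin(3*y) dy).
An antiderivative is F(y) = -2*y*cos(3*y)/3 + 2*sin(3*y)/9.
Then F(pi/12) - F(0) = (sqrt(2)*(4 - pi)/36) - (0) = sqrt(2)*(4 - pi)/36.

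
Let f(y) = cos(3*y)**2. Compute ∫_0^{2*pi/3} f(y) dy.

pi/3

Use the identity cos^2(3*y) = (1 + cos(6*y))/2.
An antiderivative is F(y) = y/2 + sin(6*y)/12.
Then F(2*pi/3) - F(0) = (pi/3) - (0) = pi/3.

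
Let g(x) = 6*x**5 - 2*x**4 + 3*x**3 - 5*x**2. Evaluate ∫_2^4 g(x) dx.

55828/15

By the power rule, an antiderivative is F(x) = x**6 - 2*x**5/5 + 3*x**4/4 - 5*x**3/3.
Then F(4) - F(2) = (56576/15) - (748/15) = 55828/15.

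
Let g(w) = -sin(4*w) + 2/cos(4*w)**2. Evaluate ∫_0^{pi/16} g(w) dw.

sqrt(2)/8 + 1/4

An antiderivative is F(w) = cos(4*w)/4 + tan(4*w)/2.
Then F(pi/16) - F(0) = (sqrt(2)/8 + 1/2) - (1/4) = sqrt(2)/8 + 1/4.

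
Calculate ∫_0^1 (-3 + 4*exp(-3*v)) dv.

An antiderivative is F(v) = -3*v - 4*exp(-3*v)/3.
Then F(1) - F(0) = (-3 - 4*exp(-3)/3) - (-4/3) = -5/3 - 4*exp(-3)/3.

-5/3 - 4*exp(-3)/3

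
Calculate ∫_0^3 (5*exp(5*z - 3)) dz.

-(1 - exp(15))*exp(-3)

Let u = 5*z - 3, so du = 5 dz. When z = 0, u = -3; when z = 3, u = 12.
The integral becomes ∫ exp(u) du from -3 to 12, with antiderivative exp(u).
Back in z: F(z) = exp(5*z - 3).
Then F(3) - F(0) = (exp(12)) - (exp(-3)) = -(1 - exp(15))*exp(-3).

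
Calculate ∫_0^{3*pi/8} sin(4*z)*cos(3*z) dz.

4/7 - 3*sqrt(2 - sqrt(2))/14

Use the identity sin(4*z)cos(3*z) = [sin(7*z) + sin(z)]/2.
An antiderivative is F(z) = -cos(z)/2 - cos(7*z)/14.
Then F(3*pi/8) - F(0) = (-3*sqrt(2 - sqrt(2))/14) - (-4/7) = 4/7 - 3*sqrt(2 - sqrt(2))/14.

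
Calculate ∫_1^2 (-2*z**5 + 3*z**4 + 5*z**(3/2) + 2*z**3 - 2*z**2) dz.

-47/30 + 8*sqrt(2)

By the power rule, an antiderivative is F(z) = -z**6/3 + 2*z**(5/2) + 3*z**5/5 + z**4/2 - 2*z**3/3.
Then F(2) - F(1) = (8/15 + 8*sqrt(2)) - (21/10) = -47/30 + 8*sqrt(2).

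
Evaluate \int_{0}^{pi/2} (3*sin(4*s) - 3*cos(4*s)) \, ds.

An antiderivative is F(s) = -3*sin(4*s)/4 - 3*cos(4*s)/4.
Then F(pi/2) - F(0) = (-3/4) - (-3/4) = 0.

0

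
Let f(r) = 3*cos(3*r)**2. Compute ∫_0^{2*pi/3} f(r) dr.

Use the identity cos^2(3*r) = (1 + cos(6*r))/2.
An antiderivative is F(r) = 3*r/2 + sin(6*r)/4.
Then F(2*pi/3) - F(0) = (pi) - (0) = pi.

pi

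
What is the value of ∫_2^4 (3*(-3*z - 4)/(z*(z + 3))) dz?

Factor the denominator: z**2 + 3*z = (z + 3)z.
Partial fractions: 3*(-3*z - 4)/(z*(z + 3)) = -5/(z + 3) - 4/z.
An antiderivative is F(z) = -4*log(z) - 5*log(z + 3).
Then F(4) - F(2) = (-5*log(7) - 8*log(2)) - (-5*log(5) - 4*log(2)) = -5*log(7) - 4*log(2) + 5*log(5).

-5*log(7) - 4*log(2) + 5*log(5)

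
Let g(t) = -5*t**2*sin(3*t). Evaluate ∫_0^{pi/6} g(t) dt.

Integrate by parts twice (u = t^2, dv = -5*sin(3*t) dt).
An antiderivative is F(t) = 5*t**2*cos(3*t)/3 - 10*t*sin(3*t)/9 - 10*cos(3*t)/27.
Then F(pi/6) - F(0) = (-5*pi/27) - (-10/27) = 10/27 - 5*pi/27.

10/27 - 5*pi/27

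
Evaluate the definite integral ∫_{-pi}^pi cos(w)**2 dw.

pi

Use the identity cos^2(w) = (1 + cos(2*w))/2.
An antiderivative is F(w) = w/2 + sin(2*w)/4.
Then F(pi) - F(-pi) = (pi/2) - (-pi/2) = pi.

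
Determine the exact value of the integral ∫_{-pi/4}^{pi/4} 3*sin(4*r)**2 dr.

Use the identity sin^2(4*r) = (1 - cos(8*r))/2.
An antiderivative is F(r) = 3*r/2 - 3*sin(8*r)/16.
Then F(pi/4) - F(-pi/4) = (3*pi/8) - (-3*pi/8) = 3*pi/4.

3*pi/4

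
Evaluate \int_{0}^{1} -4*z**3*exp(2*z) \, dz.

Integrate by parts 3 times (u = z^3, dv = -4*exp(2*z) dz).
An antiderivative is F(z) = (-4*z**3 + 6*z**2 - 6*z + 3)*exp(2*z)/2.
Then F(1) - F(0) = (-exp(2)/2) - (3/2) = -exp(2)/2 - 3/2.

-exp(2)/2 - 3/2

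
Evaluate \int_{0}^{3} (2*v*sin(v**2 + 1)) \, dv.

Let u = v**2 + 1, so du = 2*v dv. When v = 0, u = 1; when v = 3, u = 10.
The integral becomes ∫ sin(u) du from 1 to 10, with antiderivative -cos(u).
Back in v: F(v) = -cos(v**2 + 1).
Then F(3) - F(0) = (-cos(10)) - (-cos(1)) = cos(1) - cos(10).

cos(1) - cos(10)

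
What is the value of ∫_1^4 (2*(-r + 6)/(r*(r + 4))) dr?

-9*log(2) + 5*log(5)

Factor the denominator: r**2 + 4*r = (r + 4)r.
Partial fractions: 2*(-r + 6)/(r*(r + 4)) = -5/(r + 4) + 3/r.
An antiderivative is F(r) = 3*log(r) - 5*log(r + 4).
Then F(4) - F(1) = (-9*log(2)) - (-5*log(5)) = -9*log(2) + 5*log(5).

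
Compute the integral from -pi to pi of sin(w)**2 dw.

pi

Use the identity sin^2(w) = (1 - cos(2*w))/2.
An antiderivative is F(w) = w/2 - sin(2*w)/4.
Then F(pi) - F(-pi) = (pi/2) - (-pi/2) = pi.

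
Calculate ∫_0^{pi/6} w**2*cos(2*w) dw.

-sqrt(3)/8 + sqrt(3)*pi**2/144 + pi/24

Integrate by parts twice (u = w^2, dv = cos(2*w) dw).
An antiderivative is F(w) = w**2*sin(2*w)/2 + w*cos(2*w)/2 - sin(2*w)/4.
Then F(pi/6) - F(0) = (-sqrt(3)/8 + sqrt(3)*pi**2/144 + pi/24) - (0) = -sqrt(3)/8 + sqrt(3)*pi**2/144 + pi/24.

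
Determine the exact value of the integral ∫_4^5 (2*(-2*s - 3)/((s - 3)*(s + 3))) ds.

Factor the denominator: s**2 - 9 = (s + 3)(s - 3).
Partial fractions: 2*(-2*s - 3)/((s - 3)*(s + 3)) = -1/(s + 3) - 3/(s - 3).
An antiderivative is F(s) = -3*log(s - 3) - log(s + 3).
Then F(5) - F(4) = (-log(64)) - (-log(7)) = log(7/64).

log(7/64)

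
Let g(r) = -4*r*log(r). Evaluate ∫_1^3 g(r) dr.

8 - 18*log(3)

Integrate by parts once (u = ln r, dv = -4*r dr).
An antiderivative is F(r) = -r**2*(2*log(r) - 1).
Then F(3) - F(1) = (9 - 18*log(3)) - (1) = 8 - 18*log(3).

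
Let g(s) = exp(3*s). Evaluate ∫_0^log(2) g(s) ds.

7/3

Let u = exp(s), so du = exp(s) ds. When s = 0, u = 1; when s = log(2), u = 2.
The integral becomes ∫ u**2 du from 1 to 2, with antiderivative u**3/3.
Back in s: F(s) = exp(3*s)/3.
Then F(log(2)) - F(0) = (8/3) - (1/3) = 7/3.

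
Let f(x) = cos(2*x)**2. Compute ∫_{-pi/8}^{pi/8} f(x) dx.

Use the identity cos^2(2*x) = (1 + cos(4*x))/2.
An antiderivative is F(x) = x/2 + sin(4*x)/8.
Then F(pi/8) - F(-pi/8) = (1/8 + pi/16) - (-pi/16 - 1/8) = 1/4 + pi/8.

1/4 + pi/8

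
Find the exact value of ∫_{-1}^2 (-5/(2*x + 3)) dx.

An antiderivative is F(x) = -5*log(2*x + 3)/2.
Then F(2) - F(-1) = (-5*log(7)/2) - (0) = -5*log(7)/2.

-5*log(7)/2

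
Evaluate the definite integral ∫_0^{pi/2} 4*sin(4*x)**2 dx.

Use the identity sin^2(4*x) = (1 - cos(8*x))/2.
An antiderivative is F(x) = 2*x - sin(8*x)/4.
Then F(pi/2) - F(0) = (pi) - (0) = pi.

pi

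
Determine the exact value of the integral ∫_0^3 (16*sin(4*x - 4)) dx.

4*cos(4) - 4*cos(8)

Let u = 4*x - 4, so du = 4 dx. When x = 0, u = -4; when x = 3, u = 8.
The integral becomes 4·∫ sin(u) du from -4 to 8, with antiderivative -4*cos(u).
Back in x: F(x) = -4*cos(4*x - 4).
Then F(3) - F(0) = (-4*cos(8)) - (-4*cos(4)) = 4*cos(4) - 4*cos(8).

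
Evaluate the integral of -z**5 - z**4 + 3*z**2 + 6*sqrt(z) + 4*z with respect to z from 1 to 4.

By the power rule, an antiderivative is F(z) = -z**6/6 - z**5/5 + 4*z**(3/2) + z**3 + 2*z**2.
Then F(4) - F(1) = (-11392/15) - (199/30) = -7661/10.

-7661/10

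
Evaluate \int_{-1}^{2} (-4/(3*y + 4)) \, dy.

An antiderivative is F(y) = -4*log(3*y + 4)/3.
Then F(2) - F(-1) = (-4*log(10)/3) - (0) = -4*log(10)/3.

-4*log(10)/3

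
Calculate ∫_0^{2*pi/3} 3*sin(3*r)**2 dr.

Use the identity sin^2(3*r) = (1 - cos(6*r))/2.
An antiderivative is F(r) = 3*r/2 - sin(6*r)/4.
Then F(2*pi/3) - F(0) = (pi) - (0) = pi.

pi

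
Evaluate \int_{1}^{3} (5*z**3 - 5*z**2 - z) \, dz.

By the power rule, an antiderivative is F(z) = 5*z**4/4 - 5*z**3/3 - z**2/2.
Then F(3) - F(1) = (207/4) - (-11/12) = 158/3.

158/3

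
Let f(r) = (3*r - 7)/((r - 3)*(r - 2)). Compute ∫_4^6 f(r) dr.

log(18)

Factor the denominator: r**2 - 5*r + 6 = (r - 2)(r - 3).
Partial fractions: (3*r - 7)/((r - 3)*(r - 2)) = 1/(r - 2) + 2/(r - 3).
An antiderivative is F(r) = 2*log(r - 3) + log(r - 2).
Then F(6) - F(4) = (log(36)) - (log(2)) = log(18).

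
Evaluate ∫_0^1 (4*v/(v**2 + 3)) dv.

log(16/9)

Let u = v**2 + 3, so du = 2*v dv. When v = 0, u = 3; when v = 1, u = 4.
The integral becomes 2·∫ 1/u du from 3 to 4, with antiderivative 2*log(u).
Back in v: F(v) = 2*log(v**2 + 3).
Then F(1) - F(0) = (log(16)) - (log(9)) = log(16/9).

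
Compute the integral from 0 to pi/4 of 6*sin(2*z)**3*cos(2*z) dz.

Let u = sin(2*z), so du = 2*cos(2*z) dz. When z = 0, u = 0; when z = pi/4, u = 1.
The integral becomes 3·∫ u**3 du from 0 to 1, with antiderivative 3*u**4/4.
Back in z: F(z) = 3*sin(2*z)**4/4.
Then F(pi/4) - F(0) = (3/4) - (0) = 3/4.

3/4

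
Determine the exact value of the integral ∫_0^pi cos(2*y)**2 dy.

pi/2

Use the identity cos^2(2*y) = (1 + cos(4*y))/2.
An antiderivative is F(y) = y/2 + sin(4*y)/8.
Then F(pi) - F(0) = (pi/2) - (0) = pi/2.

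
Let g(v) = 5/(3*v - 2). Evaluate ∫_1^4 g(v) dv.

5*log(10)/3

An antiderivative is F(v) = 5*log(3*v - 2)/3.
Then F(4) - F(1) = (5*log(10)/3) - (0) = 5*log(10)/3.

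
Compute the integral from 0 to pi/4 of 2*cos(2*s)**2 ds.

pi/4

Use the identity cos^2(2*s) = (1 + cos(4*s))/2.
An antiderivative is F(s) = s + sin(4*s)/4.
Then F(pi/4) - F(0) = (pi/4) - (0) = pi/4.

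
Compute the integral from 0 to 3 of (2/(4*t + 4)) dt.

An antiderivative is F(t) = log(4*t + 4)/2.
Then F(3) - F(0) = (log(4)) - (log(2)) = log(2).

log(2)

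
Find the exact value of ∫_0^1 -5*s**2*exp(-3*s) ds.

Integrate by parts twice (u = s^2, dv = -5*exp(-3*s) ds).
An antiderivative is F(s) = (45*s**2 + 30*s + 10)*exp(-3*s)/27.
Then F(1) - F(0) = (85*exp(-3)/27) - (10/27) = -10/27 + 85*exp(-3)/27.

-10/27 + 85*exp(-3)/27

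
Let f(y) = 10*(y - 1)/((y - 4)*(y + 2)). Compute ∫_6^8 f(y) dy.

Factor the denominator: y**2 - 2*y - 8 = (y + 2)(y - 4).
Partial fractions: 10*(y - 1)/((y - 4)*(y + 2)) = 5/(y + 2) + 5/(y - 4).
An antiderivative is F(y) = 5*log(y - 4) + 5*log(y + 2).
Then F(8) - F(6) = (5*log(5) + 15*log(2)) - (20*log(2)) = -5*log(2) + 5*log(5).

-5*log(2) + 5*log(5)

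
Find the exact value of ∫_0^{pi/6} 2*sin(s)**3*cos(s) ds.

Let u = sin(s), so du = cos(s) ds. When s = 0, u = 0; when s = pi/6, u = 1/2.
The integral becomes 2·∫ u**3 du from 0 to 1/2, with antiderivative u**4/2.
Back in s: F(s) = sin(s)**4/2.
Then F(pi/6) - F(0) = (1/32) - (0) = 1/32.

1/32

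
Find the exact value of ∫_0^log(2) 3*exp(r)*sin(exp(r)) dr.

Let u = exp(r), so du = exp(r) dr. When r = 0, u = 1; when r = log(2), u = 2.
The integral becomes 3·∫ sin(u) du from 1 to 2, with antiderivative -3*cos(u).
Back in r: F(r) = -3*cos(exp(r)).
Then F(log(2)) - F(0) = (-3*cos(2)) - (-3*cos(1)) = -3*cos(2) + 3*cos(1).

-3*cos(2) + 3*cos(1)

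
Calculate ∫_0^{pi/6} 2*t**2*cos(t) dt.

-2 + pi**2/36 + sqrt(3)*pi/3

Integrate by parts twice (u = t^2, dv = 2*cos(t) dt).
An antiderivative is F(t) = 2*t**2*sin(t) + 4*t*cos(t) - 4*sin(t).
Then F(pi/6) - F(0) = (-2 + pi**2/36 + sqrt(3)*pi/3) - (0) = -2 + pi**2/36 + sqrt(3)*pi/3.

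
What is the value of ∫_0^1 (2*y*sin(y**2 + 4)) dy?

cos(4) - cos(5)

Let u = y**2 + 4, so du = 2*y dy. When y = 0, u = 4; when y = 1, u = 5.
The integral becomes ∫ sin(u) du from 4 to 5, with antiderivative -cos(u).
Back in y: F(y) = -cos(y**2 + 4).
Then F(1) - F(0) = (-cos(5)) - (-cos(4)) = cos(4) - cos(5).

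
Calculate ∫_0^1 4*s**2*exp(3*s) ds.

Integrate by parts twice (u = s^2, dv = 4*exp(3*s) ds).
An antiderivative is F(s) = (36*s**2 - 24*s + 8)*exp(3*s)/27.
Then F(1) - F(0) = (20*exp(3)/27) - (8/27) = -8/27 + 20*exp(3)/27.

-8/27 + 20*exp(3)/27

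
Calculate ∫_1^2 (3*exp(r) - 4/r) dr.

-3*exp(1) - log(16) + 3*exp(2)

An antiderivative is F(r) = 3*exp(r) - 4*log(r).
Then F(2) - F(1) = (-log(16) + 3*exp(2)) - (3*exp(1)) = -3*exp(1) - log(16) + 3*exp(2).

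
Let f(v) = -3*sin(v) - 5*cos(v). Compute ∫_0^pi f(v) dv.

An antiderivative is F(v) = -5*sin(v) + 3*cos(v).
Then F(pi) - F(0) = (-3) - (3) = -6.

-6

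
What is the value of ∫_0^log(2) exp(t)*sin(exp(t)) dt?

Let u = exp(t), so du = exp(t) dt. When t = 0, u = 1; when t = log(2), u = 2.
The integral becomes ∫ sin(u) du from 1 to 2, with antiderivative -cos(u).
Back in t: F(t) = -cos(exp(t)).
Then F(log(2)) - F(0) = (-cos(2)) - (-cos(1)) = -cos(2) + cos(1).

-cos(2) + cos(1)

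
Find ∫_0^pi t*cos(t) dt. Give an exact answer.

Integrate by parts once (u = t, dv = cos(t) dt).
An antiderivative is F(t) = t*sin(t) + cos(t).
Then F(pi) - F(0) = (-1) - (1) = -2.

-2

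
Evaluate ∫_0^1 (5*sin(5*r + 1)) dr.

-cos(6) + cos(1)

Let u = 5*r + 1, so du = 5 dr. When r = 0, u = 1; when r = 1, u = 6.
The integral becomes ∫ sin(u) du from 1 to 6, with antiderivative -cos(u).
Back in r: F(r) = -cos(5*r + 1).
Then F(1) - F(0) = (-cos(6)) - (-cos(1)) = -cos(6) + cos(1).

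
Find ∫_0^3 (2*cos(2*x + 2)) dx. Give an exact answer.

Let u = 2*x + 2, so du = 2 dx. When x = 0, u = 2; when x = 3, u = 8.
The integral becomes ∫ cos(u) du from 2 to 8, with antiderivative sin(u).
Back in x: F(x) = sin(2*x + 2).
Then F(3) - F(0) = (sin(8)) - (sin(2)) = -sin(2) + sin(8).

-sin(2) + sin(8)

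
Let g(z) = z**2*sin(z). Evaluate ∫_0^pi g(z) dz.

Integrate by parts twice (u = z^2, dv = sin(z) dz).
An antiderivative is F(z) = -z**2*cos(z) + 2*z*sin(z) + 2*cos(z).
Then F(pi) - F(0) = (-2 + pi**2) - (2) = -4 + pi**2.

-4 + pi**2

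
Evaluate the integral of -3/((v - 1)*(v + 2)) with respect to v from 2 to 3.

Factor the denominator: v**2 + v - 2 = (v + 2)(v - 1).
Partial fractions: -3/((v - 1)*(v + 2)) = 1/(v + 2) - 1/(v - 1).
An antiderivative is F(v) = -log(v - 1) + log(v + 2).
Then F(3) - F(2) = (log(5/2)) - (log(4)) = log(5/8).

log(5/8)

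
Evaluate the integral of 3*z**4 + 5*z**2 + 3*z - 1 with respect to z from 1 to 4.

By the power rule, an antiderivative is F(z) = 3*z**5/5 + 5*z**3/3 + 3*z**2/2 - z.
Then F(4) - F(1) = (11116/15) - (83/30) = 7383/10.

7383/10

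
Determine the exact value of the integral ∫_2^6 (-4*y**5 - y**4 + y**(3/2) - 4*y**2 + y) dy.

By the power rule, an antiderivative is F(y) = -2*y**6/3 + 2*y**(5/2)/5 - y**5/5 - 4*y**3/3 + y**2/2.
Then F(6) - F(2) = (-164646/5 + 72*sqrt(6)/5) - (-866/15 + 8*sqrt(2)/5) = -493072/15 - 8*sqrt(2)/5 + 72*sqrt(6)/5.

-493072/15 - 8*sqrt(2)/5 + 72*sqrt(6)/5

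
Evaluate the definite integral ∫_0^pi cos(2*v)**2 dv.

Use the identity cos^2(2*v) = (1 + cos(4*v))/2.
An antiderivative is F(v) = v/2 + sin(4*v)/8.
Then F(pi) - F(0) = (pi/2) - (0) = pi/2.

pi/2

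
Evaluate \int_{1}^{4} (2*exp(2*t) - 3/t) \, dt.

-exp(2) - log(64) + exp(8)

An antiderivative is F(t) = exp(2*t) - 3*log(t).
Then F(4) - F(1) = (-log(64) + exp(8)) - (exp(2)) = -exp(2) - log(64) + exp(8).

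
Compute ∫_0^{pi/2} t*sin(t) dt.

Integrate by parts once (u = t, dv = sin(t) dt).
An antiderivative is F(t) = -t*cos(t) + sin(t).
Then F(pi/2) - F(0) = (1) - (0) = 1.

1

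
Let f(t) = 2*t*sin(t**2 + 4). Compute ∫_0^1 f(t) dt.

Let u = t**2 + 4, so du = 2*t dt. When t = 0, u = 4; when t = 1, u = 5.
The integral becomes ∫ sin(u) du from 4 to 5, with antiderivative -cos(u).
Back in t: F(t) = -cos(t**2 + 4).
Then F(1) - F(0) = (-cos(5)) - (-cos(4)) = cos(4) - cos(5).

cos(4) - cos(5)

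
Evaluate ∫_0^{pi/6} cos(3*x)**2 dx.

pi/12

Use the identity cos^2(3*x) = (1 + cos(6*x))/2.
An antiderivative is F(x) = x/2 + sin(6*x)/12.
Then F(pi/6) - F(0) = (pi/12) - (0) = pi/12.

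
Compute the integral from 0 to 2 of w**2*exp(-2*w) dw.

(-13 + exp(4))*exp(-4)/4

Integrate by parts twice (u = w^2, dv = exp(-2*w) dw).
An antiderivative is F(w) = (-2*w**2 - 2*w - 1)*exp(-2*w)/4.
Then F(2) - F(0) = (-13*exp(-4)/4) - (-1/4) = (-13 + exp(4))*exp(-4)/4.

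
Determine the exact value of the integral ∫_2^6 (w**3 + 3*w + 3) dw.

By the power rule, an antiderivative is F(w) = w**4/4 + 3*w**2/2 + 3*w.
Then F(6) - F(2) = (396) - (16) = 380.

380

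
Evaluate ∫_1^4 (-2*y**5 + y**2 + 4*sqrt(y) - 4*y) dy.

-4066/3

By the power rule, an antiderivative is F(y) = -y**6/3 + 8*y**(3/2)/3 + y**3/3 - 2*y**2.
Then F(4) - F(1) = (-4064/3) - (2/3) = -4066/3.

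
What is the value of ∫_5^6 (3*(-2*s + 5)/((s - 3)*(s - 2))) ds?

-log(8)

Factor the denominator: s**2 - 5*s + 6 = (s - 2)(s - 3).
Partial fractions: 3*(-2*s + 5)/((s - 3)*(s - 2)) = -3/(s - 2) - 3/(s - 3).
An antiderivative is F(s) = -3*log(s - 3) - 3*log(s - 2).
Then F(6) - F(5) = (-6*log(2) - 3*log(3)) - (-3*log(3) - 3*log(2)) = -log(8).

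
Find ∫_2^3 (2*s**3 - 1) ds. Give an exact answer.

By the power rule, an antiderivative is F(s) = s**4/2 - s.
Then F(3) - F(2) = (75/2) - (6) = 63/2.

63/2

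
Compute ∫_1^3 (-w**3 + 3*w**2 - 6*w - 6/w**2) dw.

By the power rule, an antiderivative is F(w) = -w**4/4 + w**3 - 3*w**2 + 6/w.
Then F(3) - F(1) = (-73/4) - (15/4) = -22.

-22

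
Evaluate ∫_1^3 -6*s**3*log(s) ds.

Integrate by parts once (u = ln s, dv = -6*s**3 ds).
An antiderivative is F(s) = -3*s**4*(4*log(s) - 1)/8.
Then F(3) - F(1) = (243/8 - 243*log(3)/2) - (3/8) = 30 - 243*log(3)/2.

30 - 243*log(3)/2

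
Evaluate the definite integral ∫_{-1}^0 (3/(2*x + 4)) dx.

An antiderivative is F(x) = 3*log(2*x + 4)/2.
Then F(0) - F(-1) = (log(8)) - (3*log(2)/2) = 3*log(2)/2.

3*log(2)/2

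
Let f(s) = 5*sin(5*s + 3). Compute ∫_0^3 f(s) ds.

cos(3) - cos(18)

Let u = 5*s + 3, so du = 5 ds. When s = 0, u = 3; when s = 3, u = 18.
The integral becomes ∫ sin(u) du from 3 to 18, with antiderivative -cos(u).
Back in s: F(s) = -cos(5*s + 3).
Then F(3) - F(0) = (-cos(18)) - (-cos(3)) = cos(3) - cos(18).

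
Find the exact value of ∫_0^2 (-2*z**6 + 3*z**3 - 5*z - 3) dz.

-284/7

By the power rule, an antiderivative is F(z) = -2*z**7/7 + 3*z**4/4 - 5*z**2/2 - 3*z.
Then F(2) - F(0) = (-284/7) - (0) = -284/7.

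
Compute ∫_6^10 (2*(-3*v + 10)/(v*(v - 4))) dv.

Factor the denominator: v**2 - 4*v = v(v - 4).
Partial fractions: 2*(-3*v + 10)/(v*(v - 4)) = -5/v - 1/(v - 4).
An antiderivative is F(v) = -5*log(v) - log(v - 4).
Then F(10) - F(6) = (-5*log(5) - 6*log(2) - log(3)) - (-5*log(3) - 6*log(2)) = -5*log(5) + 4*log(3).

-5*log(5) + 4*log(3)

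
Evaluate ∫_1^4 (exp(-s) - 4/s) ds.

-8*log(2) - exp(-4) + exp(-1)

An antiderivative is F(s) = -4*log(s) - exp(-s).
Then F(4) - F(1) = (-8*log(2) - exp(-4)) - (-exp(-1)) = -8*log(2) - exp(-4) + exp(-1).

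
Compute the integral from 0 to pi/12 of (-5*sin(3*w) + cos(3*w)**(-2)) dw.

An antiderivative is F(w) = 5*cos(3*w)/3 + tan(3*w)/3.
Then F(pi/12) - F(0) = (1/3 + 5*sqrt(2)/6) - (5/3) = -4/3 + 5*sqrt(2)/6.

-4/3 + 5*sqrt(2)/6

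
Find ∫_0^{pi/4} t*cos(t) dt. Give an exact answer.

-1 + sqrt(2)*pi/8 + sqrt(2)/2

Integrate by parts once (u = t, dv = cos(t) dt).
An antiderivative is F(t) = t*sin(t) + cos(t).
Then F(pi/4) - F(0) = (sqrt(2)*(pi + 4)/8) - (1) = -1 + sqrt(2)*pi/8 + sqrt(2)/2.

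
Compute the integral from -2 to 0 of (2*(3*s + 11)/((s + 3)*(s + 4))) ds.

Factor the denominator: s**2 + 7*s + 12 = (s + 4)(s + 3).
Partial fractions: 2*(3*s + 11)/((s + 3)*(s + 4)) = 2/(s + 4) + 4/(s + 3).
An antiderivative is F(s) = 4*log(s + 3) + 2*log(s + 4).
Then F(0) - F(-2) = (4*log(2) + 4*log(3)) - (log(4)) = 2*log(2) + 4*log(3).

2*log(2) + 4*log(3)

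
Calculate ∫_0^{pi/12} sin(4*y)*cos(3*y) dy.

Use the identity sin(4*y)cos(3*y) = [sin(7*y) + sin(y)]/2.
An antiderivative is F(y) = -cos(y)/2 - cos(7*y)/14.
Then F(pi/12) - F(0) = (-3*sqrt(6)/28 - sqrt(2)/7) - (-4/7) = -3*sqrt(6)/28 - sqrt(2)/7 + 4/7.

-3*sqrt(6)/28 - sqrt(2)/7 + 4/7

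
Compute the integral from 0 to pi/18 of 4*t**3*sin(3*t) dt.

-4/27 - sqrt(3)*pi**3/8748 + pi**2/486 + 2*sqrt(3)*pi/81

Integrate by parts 3 times (u = t^3, dv = 4*sin(3*t) dt).
An antiderivative is F(t) = -4*t**3*cos(3*t)/3 + 4*t**2*sin(3*t)/3 + 8*t*cos(3*t)/9 - 8*sin(3*t)/27.
Then F(pi/18) - F(0) = (-4/27 - sqrt(3)*pi**3/8748 + pi**2/486 + 2*sqrt(3)*pi/81) - (0) = -4/27 - sqrt(3)*pi**3/8748 + pi**2/486 + 2*sqrt(3)*pi/81.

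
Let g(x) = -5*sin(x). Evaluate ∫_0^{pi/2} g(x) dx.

-5

An antiderivative is F(x) = 5*cos(x).
Then F(pi/2) - F(0) = (0) - (5) = -5.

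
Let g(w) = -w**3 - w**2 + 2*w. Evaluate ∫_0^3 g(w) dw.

-81/4

By the power rule, an antiderivative is F(w) = -w**4/4 - w**3/3 + w**2.
Then F(3) - F(0) = (-81/4) - (0) = -81/4.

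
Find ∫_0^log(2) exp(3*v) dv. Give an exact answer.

7/3

Let u = exp(v), so du = exp(v) dv. When v = 0, u = 1; when v = log(2), u = 2.
The integral becomes ∫ u**2 du from 1 to 2, with antiderivative u**3/3.
Back in v: F(v) = exp(3*v)/3.
Then F(log(2)) - F(0) = (8/3) - (1/3) = 7/3.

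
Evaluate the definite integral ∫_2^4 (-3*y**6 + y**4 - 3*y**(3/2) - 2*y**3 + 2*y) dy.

By the power rule, an antiderivative is F(y) = -3*y**7/7 - 6*y**(5/2)/5 + y**5/5 - y**4/2 + y**2.
Then F(4) - F(2) = (-243856/35) - (-1836/35 - 24*sqrt(2)/5) = -48404/7 + 24*sqrt(2)/5.

-48404/7 + 24*sqrt(2)/5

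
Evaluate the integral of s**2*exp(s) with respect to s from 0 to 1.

-2 + E

Integrate by parts twice (u = s^2, dv = exp(s) ds).
An antiderivative is F(s) = (s**2 - 2*s + 2)*exp(s).
Then F(1) - F(0) = (E) - (2) = -2 + E.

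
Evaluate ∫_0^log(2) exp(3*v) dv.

Let u = exp(v), so du = exp(v) dv. When v = 0, u = 1; when v = log(2), u = 2.
The integral becomes ∫ u**2 du from 1 to 2, with antiderivative u**3/3.
Back in v: F(v) = exp(3*v)/3.
Then F(log(2)) - F(0) = (8/3) - (1/3) = 7/3.

7/3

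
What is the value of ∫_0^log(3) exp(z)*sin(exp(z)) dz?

cos(1) - cos(3)

Let u = exp(z), so du = exp(z) dz. When z = 0, u = 1; when z = log(3), u = 3.
The integral becomes ∫ sin(u) du from 1 to 3, with antiderivative -cos(u).
Back in z: F(z) = -cos(exp(z)).
Then F(log(3)) - F(0) = (-cos(3)) - (-cos(1)) = cos(1) - cos(3).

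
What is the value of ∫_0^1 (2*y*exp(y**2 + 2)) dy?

-exp(2) + exp(3)

Let u = y**2 + 2, so du = 2*y dy. When y = 0, u = 2; when y = 1, u = 3.
The integral becomes ∫ exp(u) du from 2 to 3, with antiderivative exp(u).
Back in y: F(y) = exp(y**2 + 2).
Then F(1) - F(0) = (exp(3)) - (exp(2)) = -exp(2) + exp(3).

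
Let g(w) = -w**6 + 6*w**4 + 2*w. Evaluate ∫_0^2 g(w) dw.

By the power rule, an antiderivative is F(w) = -w**7/7 + 6*w**5/5 + w**2.
Then F(2) - F(0) = (844/35) - (0) = 844/35.

844/35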